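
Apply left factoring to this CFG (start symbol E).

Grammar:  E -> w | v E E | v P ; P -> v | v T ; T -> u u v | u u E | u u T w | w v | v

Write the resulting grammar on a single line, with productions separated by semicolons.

E -> w | v E'; P -> v P'; T -> w v | v | u u T'; E' -> E E | P; P' -> ε | T; T' -> v | E | T w

E has alternatives sharing prefix 'v': factor to E → v E' with E' → E E | P.
P has alternatives sharing prefix 'v': factor to P → v P' with P' → ε | T.
T has alternatives sharing prefix 'u u': factor to T → u u T' with T' → v | E | T w.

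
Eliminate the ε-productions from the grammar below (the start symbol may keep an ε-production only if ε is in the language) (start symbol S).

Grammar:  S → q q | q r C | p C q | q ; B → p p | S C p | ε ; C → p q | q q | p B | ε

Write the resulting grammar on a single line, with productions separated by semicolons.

S → q q | q r C | q r | p C q | p q | q; B → p p | S C p | S p; C → p q | q q | p B | p

The nullable symbols are {B, C}.
ε ∉ L(G), so no ε-production is kept.
For each production, add variants omitting each subset of nullable occurrences: S → q r C gives q r C | q r. S → p C q gives p C q | p q. B → S C p gives S C p | S p. C → p B gives p B | p.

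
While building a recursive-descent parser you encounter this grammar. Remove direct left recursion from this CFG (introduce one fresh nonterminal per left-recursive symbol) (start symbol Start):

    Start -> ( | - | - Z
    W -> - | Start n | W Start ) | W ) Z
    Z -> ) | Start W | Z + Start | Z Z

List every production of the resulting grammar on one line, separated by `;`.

Start -> ( | - | - Z; W -> - W1 | Start n W1; Z -> ) Z1 | Start W Z1; W1 -> Start ) W1 | ) Z W1 | ε; Z1 -> + Start Z1 | Z Z1 | ε

Directly left-recursive nonterminals: W, Z.
For W: α = {Start ), ) Z}, β = {-, Start n}. Rewrite as W → β W1 and W1 → α W1 | ε.
For Z: α = {+ Start, Z}, β = {), Start W}. Rewrite as Z → β Z1 and Z1 → α Z1 | ε.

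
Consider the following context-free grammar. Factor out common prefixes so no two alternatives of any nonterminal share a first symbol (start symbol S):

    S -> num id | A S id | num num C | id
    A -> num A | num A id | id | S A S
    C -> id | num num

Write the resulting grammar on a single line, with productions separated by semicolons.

S has alternatives sharing prefix 'num': factor to S → num S' with S' → id | num C.
A has alternatives sharing prefix 'num A': factor to A → num A A' with A' → ε | id.

S -> A S id | id | num S'; A -> id | S A S | num A A'; C -> id | num num; S' -> id | num C; A' -> ε | id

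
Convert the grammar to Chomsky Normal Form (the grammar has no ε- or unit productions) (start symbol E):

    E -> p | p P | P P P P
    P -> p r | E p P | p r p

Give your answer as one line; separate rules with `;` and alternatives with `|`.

Introduce a nonterminal for each terminal appearing in a rule of length ≥ 2: X1 → p, X2 → r.
Binarize each right-hand side of length ≥ 3 by chaining fresh nonterminals (Y1, Y2, …): affected rules were E → P P P P; P → E X1 P; P → X1 X2 X1.

E -> p | X1 P | P Y1; P -> X1 X2 | E Y3 | X1 Y4; X1 -> p; X2 -> r; Y1 -> P Y2; Y2 -> P P; Y3 -> X1 P; Y4 -> X2 X1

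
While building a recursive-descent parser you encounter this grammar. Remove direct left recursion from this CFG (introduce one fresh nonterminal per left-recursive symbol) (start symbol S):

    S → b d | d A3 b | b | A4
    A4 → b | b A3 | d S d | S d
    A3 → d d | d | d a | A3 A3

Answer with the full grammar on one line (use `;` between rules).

Directly left-recursive nonterminal: A3.
For A3: α = {A3}, β = {d d, d, d a}. Rewrite as A3 → β A3' and A3' → α A3' | ε.

S → b d | d A3 b | b | A4; A4 → b | b A3 | d S d | S d; A3 → d d A3' | d A3' | d a A3'; A3' → A3 A3' | ε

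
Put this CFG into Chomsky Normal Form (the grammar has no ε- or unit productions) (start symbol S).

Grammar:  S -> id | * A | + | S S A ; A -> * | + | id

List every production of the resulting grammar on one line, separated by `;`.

S -> id | X1 A | + | S Y1; A -> * | + | id; X1 -> *; Y1 -> S A

Introduce a nonterminal for each terminal appearing in a rule of length ≥ 2: X1 → *.
Binarize each right-hand side of length ≥ 3 by chaining fresh nonterminals (Y1, Y2, …): affected rules were S → S S A.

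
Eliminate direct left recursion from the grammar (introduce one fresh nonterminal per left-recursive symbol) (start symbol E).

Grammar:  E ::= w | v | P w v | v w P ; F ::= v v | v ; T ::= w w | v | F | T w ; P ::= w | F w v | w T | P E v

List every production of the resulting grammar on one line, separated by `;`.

T, P are directly left-recursive.
For T: α = {w}, β = {w w, v, F}. Rewrite as T → β T' and T' → α T' | ε.
For P: α = {E v}, β = {w, F w v, w T}. Rewrite as P → β P' and P' → α P' | ε.

E ::= w | v | P w v | v w P; F ::= v v | v; T ::= w w T' | v T' | F T'; P ::= w P' | F w v P' | w T P'; T' ::= w T' | ε; P' ::= E v P' | ε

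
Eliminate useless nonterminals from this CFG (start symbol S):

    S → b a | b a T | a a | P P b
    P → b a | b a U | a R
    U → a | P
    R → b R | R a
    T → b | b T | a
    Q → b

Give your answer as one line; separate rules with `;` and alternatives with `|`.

Generating nonterminals: {P, Q, S, T, U}.
Reachable from S after that: {P, S, T, U}.
Removed useless symbols: {Q, R} and every production mentioning them.

S → b a | b a T | a a | P P b; P → b a | b a U; U → a | P; T → b | b T | a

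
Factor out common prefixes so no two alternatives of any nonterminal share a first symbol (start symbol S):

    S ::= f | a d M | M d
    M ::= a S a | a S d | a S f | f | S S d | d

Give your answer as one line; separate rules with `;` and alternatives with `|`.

S ::= f | a d M | M d; M ::= f | S S d | d | a S M'; M' ::= a | d | f

M has alternatives sharing prefix 'a S': factor to M → a S M' with M' → a | d | f.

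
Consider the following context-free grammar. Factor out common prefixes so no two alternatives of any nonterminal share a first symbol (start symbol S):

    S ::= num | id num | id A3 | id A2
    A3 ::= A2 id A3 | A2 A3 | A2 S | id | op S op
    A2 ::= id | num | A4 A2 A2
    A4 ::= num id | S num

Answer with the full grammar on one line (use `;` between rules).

S has alternatives sharing prefix 'id': factor to S → id S' with S' → num | A3 | A2.
A3 has alternatives sharing prefix 'A2': factor to A3 → A2 A3' with A3' → id A3 | A3 | S.

S ::= num | id S'; A3 ::= id | op S op | A2 A3'; A2 ::= id | num | A4 A2 A2; A4 ::= num id | S num; S' ::= num | A3 | A2; A3' ::= id A3 | A3 | S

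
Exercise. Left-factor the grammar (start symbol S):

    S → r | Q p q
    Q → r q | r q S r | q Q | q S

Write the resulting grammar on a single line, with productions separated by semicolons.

Q has alternatives sharing prefix 'r q': factor to Q → r q Q' with Q' → ε | S r.
Q has alternatives sharing prefix 'q': factor to Q → q Q'' with Q'' → Q | S.

S → r | Q p q; Q → r q Q' | q Q''; Q' → ε | S r; Q'' → Q | S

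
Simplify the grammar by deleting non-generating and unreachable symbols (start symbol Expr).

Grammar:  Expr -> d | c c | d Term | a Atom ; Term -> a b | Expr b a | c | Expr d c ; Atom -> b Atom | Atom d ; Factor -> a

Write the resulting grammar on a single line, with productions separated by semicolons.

Expr -> d | c c | d Term; Term -> a b | Expr b a | c | Expr d c

Generating nonterminals: {Expr, Factor, Term}.
Reachable from Expr after that: {Expr, Term}.
Removed useless symbols: {Atom, Factor} and every production mentioning them.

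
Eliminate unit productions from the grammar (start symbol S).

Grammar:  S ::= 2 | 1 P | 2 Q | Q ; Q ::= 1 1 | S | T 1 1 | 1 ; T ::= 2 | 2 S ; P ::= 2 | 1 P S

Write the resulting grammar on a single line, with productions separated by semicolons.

S ::= 2 | 1 P | 2 Q | 1 1 | T 1 1 | 1; Q ::= 2 | 1 P | 2 Q | 1 1 | T 1 1 | 1; T ::= 2 | 2 S; P ::= 2 | 1 P S

Unit pairs: Q ⇒* {S}; S ⇒* {Q}.
Replace each nonterminal's rules with the union of the non-unit rules of every nonterminal it unit-derives.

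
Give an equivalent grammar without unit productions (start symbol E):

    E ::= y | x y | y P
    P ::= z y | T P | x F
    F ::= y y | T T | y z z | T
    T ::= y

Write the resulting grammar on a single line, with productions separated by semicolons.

E ::= y | x y | y P; P ::= z y | T P | x F; F ::= y y | T T | y z z | y; T ::= y

Unit pairs: F ⇒* {T}.
For every A with A ⇒* B via unit rules, add B's non-unit alternatives to A; then delete every rule of the form X → Y.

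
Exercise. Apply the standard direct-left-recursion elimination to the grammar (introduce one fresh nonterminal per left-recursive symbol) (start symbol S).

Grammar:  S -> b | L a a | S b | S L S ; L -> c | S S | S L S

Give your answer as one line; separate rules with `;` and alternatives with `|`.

Directly left-recursive nonterminal: S.
For S: α = {b, L S}, β = {b, L a a}. Rewrite as S → β S' and S' → α S' | ε.

S -> b S' | L a a S'; L -> c | S S | S L S; S' -> b S' | L S S' | ε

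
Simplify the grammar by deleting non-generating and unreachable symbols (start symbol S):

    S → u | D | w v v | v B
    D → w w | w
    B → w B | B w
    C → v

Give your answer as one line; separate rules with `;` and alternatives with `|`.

S → u | D | w v v; D → w w | w

Generating nonterminals: {C, D, S}.
Reachable from S after that: {D, S}.
Removed useless symbols: {B, C} and every production mentioning them.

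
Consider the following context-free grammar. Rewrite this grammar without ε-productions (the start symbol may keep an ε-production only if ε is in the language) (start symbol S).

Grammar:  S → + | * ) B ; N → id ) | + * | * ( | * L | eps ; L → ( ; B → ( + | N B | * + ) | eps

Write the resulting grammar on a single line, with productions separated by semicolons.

S → + | * ) B | * ); N → id ) | + * | * ( | * L; L → (; B → ( + | N B | N | * + )

Nullable set = {B, N}.
ε ∉ L(G), so no ε-production is kept.
Add the nullable-subset variants: S → * ) B gives * ) B | * ). B → N B gives N B | N.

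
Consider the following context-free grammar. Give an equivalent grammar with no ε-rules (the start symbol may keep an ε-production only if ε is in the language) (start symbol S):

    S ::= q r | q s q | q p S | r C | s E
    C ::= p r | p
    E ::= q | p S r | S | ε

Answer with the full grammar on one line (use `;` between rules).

S ::= q r | q s q | q p S | r C | s E | s; C ::= p r | p; E ::= q | p S r | S

The nullable symbols are {E}.
ε ∉ L(G), so no ε-production is kept.
For each production, add variants omitting each subset of nullable occurrences: S → s E gives s E | s.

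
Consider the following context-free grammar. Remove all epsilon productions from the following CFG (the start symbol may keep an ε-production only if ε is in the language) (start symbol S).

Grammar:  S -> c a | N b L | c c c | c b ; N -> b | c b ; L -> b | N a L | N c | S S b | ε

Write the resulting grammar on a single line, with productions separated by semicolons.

Nullable nonterminals: {L}.
ε ∉ L(G), so no ε-production is kept.
Expand every rule over subsets of its nullable positions: S → N b L gives N b L | N b. L → N a L gives N a L | N a.

S -> c a | N b L | N b | c c c | c b; N -> b | c b; L -> b | N a L | N a | N c | S S b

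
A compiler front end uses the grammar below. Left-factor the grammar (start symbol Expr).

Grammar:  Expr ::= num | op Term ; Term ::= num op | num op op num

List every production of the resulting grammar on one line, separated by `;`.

Term has alternatives sharing prefix 'num op': factor to Term → num op Term1 with Term1 → ε | op num.

Expr ::= num | op Term; Term ::= num op Term1; Term1 ::= eps | op num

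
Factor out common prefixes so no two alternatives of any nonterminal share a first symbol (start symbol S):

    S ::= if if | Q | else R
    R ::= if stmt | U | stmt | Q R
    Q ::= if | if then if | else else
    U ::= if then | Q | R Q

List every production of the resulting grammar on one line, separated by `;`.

S ::= if if | Q | else R; R ::= if stmt | U | stmt | Q R; Q ::= else else | if Q'; U ::= if then | Q | R Q; Q' ::= ε | then if

Q has alternatives sharing prefix 'if': factor to Q → if Q' with Q' → ε | then if.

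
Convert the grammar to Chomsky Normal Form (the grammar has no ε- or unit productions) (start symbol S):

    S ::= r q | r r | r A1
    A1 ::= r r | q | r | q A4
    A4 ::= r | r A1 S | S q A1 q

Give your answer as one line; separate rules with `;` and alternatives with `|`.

S ::= X1 X2 | X1 X1 | X1 A1; A1 ::= X1 X1 | q | r | X2 A4; A4 ::= r | X1 Y1 | S Y2; X1 ::= r; X2 ::= q; Y1 ::= A1 S; Y2 ::= X2 Y3; Y3 ::= A1 X2

Introduce a nonterminal for each terminal appearing in a rule of length ≥ 2: X1 → r, X2 → q.
Binarize each right-hand side of length ≥ 3 by chaining fresh nonterminals (Y1, Y2, …): affected rules were A4 → X1 A1 S; A4 → S X2 A1 X2.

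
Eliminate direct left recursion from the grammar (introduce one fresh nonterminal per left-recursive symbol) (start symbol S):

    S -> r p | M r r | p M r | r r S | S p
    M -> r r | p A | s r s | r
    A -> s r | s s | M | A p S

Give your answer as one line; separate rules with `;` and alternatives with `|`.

S -> r p S' | M r r S' | p M r S' | r r S S'; M -> r r | p A | s r s | r; A -> s r A' | s s A' | M A'; S' -> p S' | ε; A' -> p S A' | ε

Directly left-recursive nonterminals: S, A.
For S: α = {p}, β = {r p, M r r, p M r, r r S}. Rewrite as S → β S' and S' → α S' | ε.
For A: α = {p S}, β = {s r, s s, M}. Rewrite as A → β A' and A' → α A' | ε.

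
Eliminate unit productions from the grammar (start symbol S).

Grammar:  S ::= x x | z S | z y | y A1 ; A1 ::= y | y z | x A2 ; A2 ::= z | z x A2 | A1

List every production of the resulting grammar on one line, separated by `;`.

S ::= x x | z S | z y | y A1; A1 ::= y | y z | x A2; A2 ::= z | z x A2 | y | y z | x A2

Unit pairs: A2 ⇒* {A1}.
For each unit pair (A, B), copy every non-unit production of B to A, then drop all unit productions.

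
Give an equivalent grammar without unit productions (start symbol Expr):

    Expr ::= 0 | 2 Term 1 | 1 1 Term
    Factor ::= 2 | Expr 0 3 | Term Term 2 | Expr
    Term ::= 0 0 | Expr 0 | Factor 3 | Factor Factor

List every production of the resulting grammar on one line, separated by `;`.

Unit pairs: Factor ⇒* {Expr}.
For every A with A ⇒* B via unit rules, add B's non-unit alternatives to A; then delete every rule of the form X → Y.

Expr ::= 0 | 2 Term 1 | 1 1 Term; Factor ::= 2 | Expr 0 3 | Term Term 2 | 0 | 2 Term 1 | 1 1 Term; Term ::= 0 0 | Expr 0 | Factor 3 | Factor Factor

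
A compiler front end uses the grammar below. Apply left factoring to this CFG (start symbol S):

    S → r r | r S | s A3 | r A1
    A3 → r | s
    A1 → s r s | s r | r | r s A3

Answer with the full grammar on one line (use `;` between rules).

S → s A3 | r S'; A3 → r | s; A1 → s r A1' | r A1''; S' → r | S | A1; A1' → s | epsilon; A1'' → epsilon | s A3

S has alternatives sharing prefix 'r': factor to S → r S' with S' → r | S | A1.
A1 has alternatives sharing prefix 's r': factor to A1 → s r A1' with A1' → s | ε.
A1 has alternatives sharing prefix 'r': factor to A1 → r A1'' with A1'' → ε | s A3.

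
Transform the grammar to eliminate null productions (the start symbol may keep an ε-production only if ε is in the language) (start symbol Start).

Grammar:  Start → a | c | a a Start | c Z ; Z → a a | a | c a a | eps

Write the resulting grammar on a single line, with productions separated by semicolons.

The nullable symbols are {Z}.
ε ∉ L(G), so no ε-production is kept.

Start → a | c | a a Start | c Z; Z → a a | a | c a a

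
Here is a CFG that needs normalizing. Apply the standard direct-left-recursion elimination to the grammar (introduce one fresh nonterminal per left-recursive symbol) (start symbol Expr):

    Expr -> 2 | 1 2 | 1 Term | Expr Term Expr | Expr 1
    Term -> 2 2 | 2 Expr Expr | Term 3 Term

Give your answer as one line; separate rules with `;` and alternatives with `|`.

Expr -> 2 Expr1 | 1 2 Expr1 | 1 Term Expr1; Term -> 2 2 Term1 | 2 Expr Expr Term1; Expr1 -> Term Expr Expr1 | 1 Expr1 | ε; Term1 -> 3 Term Term1 | ε

Expr, Term are directly left-recursive.
For Expr: α = {Term Expr, 1}, β = {2, 1 2, 1 Term}. Rewrite as Expr → β Expr1 and Expr1 → α Expr1 | ε.
For Term: α = {3 Term}, β = {2 2, 2 Expr Expr}. Rewrite as Term → β Term1 and Term1 → α Term1 | ε.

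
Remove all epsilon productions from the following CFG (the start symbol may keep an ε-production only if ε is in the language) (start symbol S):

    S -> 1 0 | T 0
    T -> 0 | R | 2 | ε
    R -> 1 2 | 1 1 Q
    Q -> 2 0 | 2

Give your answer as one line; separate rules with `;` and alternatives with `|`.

S -> 1 0 | T 0 | 0; T -> 0 | R | 2; R -> 1 2 | 1 1 Q; Q -> 2 0 | 2

Nullable set = {T}.
ε ∉ L(G), so no ε-production is kept.
Expand every rule over subsets of its nullable positions: S → T 0 gives T 0 | 0.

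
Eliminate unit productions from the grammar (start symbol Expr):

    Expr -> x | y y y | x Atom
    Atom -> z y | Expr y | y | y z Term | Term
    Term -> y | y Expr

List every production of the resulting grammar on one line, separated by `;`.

Unit pairs: Atom ⇒* {Term}.
Replace each nonterminal's rules with the union of the non-unit rules of every nonterminal it unit-derives.

Expr -> x | y y y | x Atom; Atom -> y | y Expr | z y | Expr y | y z Term; Term -> y | y Expr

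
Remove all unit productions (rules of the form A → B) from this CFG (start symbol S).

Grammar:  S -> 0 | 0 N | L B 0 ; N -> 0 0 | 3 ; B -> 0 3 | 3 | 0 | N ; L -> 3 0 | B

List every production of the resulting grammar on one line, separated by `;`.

S -> 0 | 0 N | L B 0; N -> 0 0 | 3; B -> 0 3 | 3 | 0 | 0 0; L -> 3 0 | 0 3 | 3 | 0 | 0 0

Unit pairs: B ⇒* {N}; L ⇒* {B, N}.
For each unit pair (A, B), copy every non-unit production of B to A, then drop all unit productions.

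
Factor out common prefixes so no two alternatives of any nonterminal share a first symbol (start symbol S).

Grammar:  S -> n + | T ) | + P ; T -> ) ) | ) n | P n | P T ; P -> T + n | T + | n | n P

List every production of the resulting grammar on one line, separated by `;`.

T has alternatives sharing prefix ')': factor to T → ) T' with T' → ) | n.
T has alternatives sharing prefix 'P': factor to T → P T'' with T'' → n | T.
P has alternatives sharing prefix 'T +': factor to P → T + P' with P' → n | ε.
P has alternatives sharing prefix 'n': factor to P → n P'' with P'' → ε | P.

S -> n + | T ) | + P; T -> ) T' | P T''; P -> T + P' | n P''; T' -> ) | n; T'' -> n | T; P' -> n | ε; P'' -> ε | P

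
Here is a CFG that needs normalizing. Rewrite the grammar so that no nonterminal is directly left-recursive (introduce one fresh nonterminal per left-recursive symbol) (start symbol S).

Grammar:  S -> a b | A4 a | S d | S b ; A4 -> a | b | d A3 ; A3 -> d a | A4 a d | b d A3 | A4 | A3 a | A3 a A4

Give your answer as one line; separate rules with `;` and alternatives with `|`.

S -> a b S' | A4 a S'; A4 -> a | b | d A3; A3 -> d a A3' | A4 a d A3' | b d A3 A3' | A4 A3'; S' -> d S' | b S' | epsilon; A3' -> a A3' | a A4 A3' | epsilon

Left recursion appears on S, A3.
For S: α = {d, b}, β = {a b, A4 a}. Rewrite as S → β S' and S' → α S' | ε.
For A3: α = {a, a A4}, β = {d a, A4 a d, b d A3, A4}. Rewrite as A3 → β A3' and A3' → α A3' | ε.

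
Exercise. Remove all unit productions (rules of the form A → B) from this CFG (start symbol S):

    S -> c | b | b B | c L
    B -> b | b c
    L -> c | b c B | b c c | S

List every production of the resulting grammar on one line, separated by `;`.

Unit pairs: L ⇒* {S}.
For every A with A ⇒* B via unit rules, add B's non-unit alternatives to A; then delete every rule of the form X → Y.

S -> c | b | b B | c L; B -> b | b c; L -> c | b c B | b c c | b | b B | c L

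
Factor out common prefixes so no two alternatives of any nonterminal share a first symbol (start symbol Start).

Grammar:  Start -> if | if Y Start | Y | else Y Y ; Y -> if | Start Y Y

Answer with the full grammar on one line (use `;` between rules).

Start has alternatives sharing prefix 'if': factor to Start → if Start1 with Start1 → ε | Y Start.

Start -> Y | else Y Y | if Start1; Y -> if | Start Y Y; Start1 -> ε | Y Start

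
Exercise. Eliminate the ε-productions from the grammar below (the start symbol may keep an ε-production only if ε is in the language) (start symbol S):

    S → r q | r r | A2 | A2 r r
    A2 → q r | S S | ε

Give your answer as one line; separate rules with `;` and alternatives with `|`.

S → r q | r r | A2 | A2 r r | ε; A2 → q r | S S | S

Nullable set = {A2, S}.
ε ∈ L(G) since S is nullable, so keep S → ε.
For each production, add variants omitting each subset of nullable occurrences: A2 → S S gives S S | S.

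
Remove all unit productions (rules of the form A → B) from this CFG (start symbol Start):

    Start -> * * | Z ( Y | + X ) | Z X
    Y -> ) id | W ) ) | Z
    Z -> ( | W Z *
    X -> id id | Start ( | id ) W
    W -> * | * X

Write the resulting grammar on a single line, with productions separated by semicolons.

Unit pairs: Y ⇒* {Z}.
For every A with A ⇒* B via unit rules, add B's non-unit alternatives to A; then delete every rule of the form X → Y.

Start -> * * | Z ( Y | + X ) | Z X; Y -> ( | W Z * | ) id | W ) ); Z -> ( | W Z *; X -> id id | Start ( | id ) W; W -> * | * X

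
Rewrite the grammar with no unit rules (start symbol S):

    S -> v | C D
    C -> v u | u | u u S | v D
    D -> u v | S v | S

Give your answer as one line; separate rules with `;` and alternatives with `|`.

Unit pairs: D ⇒* {S}.
For every A with A ⇒* B via unit rules, add B's non-unit alternatives to A; then delete every rule of the form X → Y.

S -> v | C D; C -> v u | u | u u S | v D; D -> v | C D | u v | S v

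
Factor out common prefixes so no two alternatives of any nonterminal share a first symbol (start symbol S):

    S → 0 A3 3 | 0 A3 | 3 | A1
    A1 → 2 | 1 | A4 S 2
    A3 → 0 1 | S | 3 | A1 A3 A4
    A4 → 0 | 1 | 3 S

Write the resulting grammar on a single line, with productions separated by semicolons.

S has alternatives sharing prefix '0 A3': factor to S → 0 A3 S' with S' → 3 | ε.

S → 3 | A1 | 0 A3 S'; A1 → 2 | 1 | A4 S 2; A3 → 0 1 | S | 3 | A1 A3 A4; A4 → 0 | 1 | 3 S; S' → 3 | ε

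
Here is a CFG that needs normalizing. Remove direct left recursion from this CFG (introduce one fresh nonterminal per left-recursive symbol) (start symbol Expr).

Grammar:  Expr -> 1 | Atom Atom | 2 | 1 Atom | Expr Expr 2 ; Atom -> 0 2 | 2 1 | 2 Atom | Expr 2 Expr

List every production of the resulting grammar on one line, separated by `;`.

Expr is directly left-recursive.
For Expr: α = {Expr 2}, β = {1, Atom Atom, 2, 1 Atom}. Rewrite as Expr → β Expr1 and Expr1 → α Expr1 | ε.

Expr -> 1 Expr1 | Atom Atom Expr1 | 2 Expr1 | 1 Atom Expr1; Atom -> 0 2 | 2 1 | 2 Atom | Expr 2 Expr; Expr1 -> Expr 2 Expr1 | eps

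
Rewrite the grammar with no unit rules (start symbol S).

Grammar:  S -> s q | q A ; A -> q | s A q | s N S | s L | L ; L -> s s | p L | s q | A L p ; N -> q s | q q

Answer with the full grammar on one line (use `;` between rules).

S -> s q | q A; A -> s s | p L | s q | A L p | q | s A q | s N S | s L; L -> s s | p L | s q | A L p; N -> q s | q q

Unit pairs: A ⇒* {L}.
Replace each nonterminal's rules with the union of the non-unit rules of every nonterminal it unit-derives.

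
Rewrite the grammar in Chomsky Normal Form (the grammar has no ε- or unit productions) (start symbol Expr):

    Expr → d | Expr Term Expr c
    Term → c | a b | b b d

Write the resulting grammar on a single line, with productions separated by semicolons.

Introduce a nonterminal for each terminal appearing in a rule of length ≥ 2: X1 → c, X2 → a, X3 → b, X4 → d.
Binarize each right-hand side of length ≥ 3 by chaining fresh nonterminals (Y1, Y2, …): affected rules were Expr → Expr Term Expr X1; Term → X3 X3 X4.

Expr → d | Expr Y1; Term → c | X2 X3 | X3 Y3; X1 → c; X2 → a; X3 → b; X4 → d; Y1 → Term Y2; Y2 → Expr X1; Y3 → X3 X4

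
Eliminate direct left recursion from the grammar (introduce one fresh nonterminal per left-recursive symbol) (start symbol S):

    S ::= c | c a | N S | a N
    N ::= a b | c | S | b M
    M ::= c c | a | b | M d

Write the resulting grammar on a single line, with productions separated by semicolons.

M is directly left-recursive.
For M: α = {d}, β = {c c, a, b}. Rewrite as M → β M' and M' → α M' | ε.

S ::= c | c a | N S | a N; N ::= a b | c | S | b M; M ::= c c M' | a M' | b M'; M' ::= d M' | epsilon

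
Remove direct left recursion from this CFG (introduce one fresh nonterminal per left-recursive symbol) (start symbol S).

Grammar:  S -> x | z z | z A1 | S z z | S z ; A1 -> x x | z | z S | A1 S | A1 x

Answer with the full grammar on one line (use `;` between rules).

Left recursion appears on S, A1.
For S: α = {z z, z}, β = {x, z z, z A1}. Rewrite as S → β S' and S' → α S' | ε.
For A1: α = {S, x}, β = {x x, z, z S}. Rewrite as A1 → β A1' and A1' → α A1' | ε.

S -> x S' | z z S' | z A1 S'; A1 -> x x A1' | z A1' | z S A1'; S' -> z z S' | z S' | epsilon; A1' -> S A1' | x A1' | epsilon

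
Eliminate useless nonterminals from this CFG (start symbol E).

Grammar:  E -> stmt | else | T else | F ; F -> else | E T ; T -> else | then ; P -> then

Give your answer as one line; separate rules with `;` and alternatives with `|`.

E -> stmt | else | T else | F; F -> else | E T; T -> else | then

Generating nonterminals: {E, F, P, T}.
Reachable from E after that: {E, F, T}.
Removed useless symbols: {P} and every production mentioning them.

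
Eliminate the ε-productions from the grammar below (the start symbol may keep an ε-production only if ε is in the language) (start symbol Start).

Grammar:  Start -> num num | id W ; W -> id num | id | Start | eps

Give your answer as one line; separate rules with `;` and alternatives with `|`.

Start -> num num | id W | id; W -> id num | id | Start

Nullable nonterminals: {W}.
ε ∉ L(G), so no ε-production is kept.
Add the nullable-subset variants: Start → id W gives id W | id.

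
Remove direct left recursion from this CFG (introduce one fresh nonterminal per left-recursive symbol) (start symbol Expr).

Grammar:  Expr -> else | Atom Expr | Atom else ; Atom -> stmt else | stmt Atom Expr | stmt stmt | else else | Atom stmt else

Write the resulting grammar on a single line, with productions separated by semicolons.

Directly left-recursive nonterminal: Atom.
For Atom: α = {stmt else}, β = {stmt else, stmt Atom Expr, stmt stmt, else else}. Rewrite as Atom → β Atom1 and Atom1 → α Atom1 | ε.

Expr -> else | Atom Expr | Atom else; Atom -> stmt else Atom1 | stmt Atom Expr Atom1 | stmt stmt Atom1 | else else Atom1; Atom1 -> stmt else Atom1 | ε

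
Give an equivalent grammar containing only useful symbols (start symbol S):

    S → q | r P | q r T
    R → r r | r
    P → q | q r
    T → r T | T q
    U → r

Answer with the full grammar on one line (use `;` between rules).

Generating nonterminals: {P, R, S, U}.
Reachable from S after that: {P, S}.
Removed useless symbols: {R, T, U} and every production mentioning them.

S → q | r P; P → q | q r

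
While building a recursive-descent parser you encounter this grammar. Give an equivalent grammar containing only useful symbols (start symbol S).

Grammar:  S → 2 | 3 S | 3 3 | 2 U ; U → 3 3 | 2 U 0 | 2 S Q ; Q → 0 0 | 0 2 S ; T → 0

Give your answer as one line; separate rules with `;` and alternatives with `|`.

Generating nonterminals: {Q, S, T, U}.
Reachable from S after that: {Q, S, U}.
Removed useless symbols: {T} and every production mentioning them.

S → 2 | 3 S | 3 3 | 2 U; U → 3 3 | 2 U 0 | 2 S Q; Q → 0 0 | 0 2 S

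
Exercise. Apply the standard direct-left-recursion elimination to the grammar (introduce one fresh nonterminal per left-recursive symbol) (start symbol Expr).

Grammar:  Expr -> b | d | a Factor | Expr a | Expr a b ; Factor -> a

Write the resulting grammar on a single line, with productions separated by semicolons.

Expr -> b Expr1 | d Expr1 | a Factor Expr1; Factor -> a; Expr1 -> a Expr1 | a b Expr1 | ε

Directly left-recursive nonterminal: Expr.
For Expr: α = {a, a b}, β = {b, d, a Factor}. Rewrite as Expr → β Expr1 and Expr1 → α Expr1 | ε.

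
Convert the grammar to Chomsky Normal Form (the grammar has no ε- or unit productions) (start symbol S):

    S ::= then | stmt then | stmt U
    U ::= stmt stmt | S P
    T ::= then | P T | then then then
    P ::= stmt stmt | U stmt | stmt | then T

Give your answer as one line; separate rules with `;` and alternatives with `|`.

S ::= then | X1 X2 | X1 U; U ::= X1 X1 | S P; T ::= then | P T | X2 Y1; P ::= X1 X1 | U X1 | stmt | X2 T; X1 ::= stmt; X2 ::= then; Y1 ::= X2 X2

Introduce a nonterminal for each terminal appearing in a rule of length ≥ 2: X1 → stmt, X2 → then.
Binarize each right-hand side of length ≥ 3 by chaining fresh nonterminals (Y1, Y2, …): affected rules were T → X2 X2 X2.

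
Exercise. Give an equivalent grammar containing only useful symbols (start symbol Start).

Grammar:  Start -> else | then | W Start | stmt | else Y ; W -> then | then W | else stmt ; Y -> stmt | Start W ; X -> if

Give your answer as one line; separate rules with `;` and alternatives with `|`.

Generating nonterminals: {Start, W, X, Y}.
Reachable from Start after that: {Start, W, Y}.
Removed useless symbols: {X} and every production mentioning them.

Start -> else | then | W Start | stmt | else Y; W -> then | then W | else stmt; Y -> stmt | Start W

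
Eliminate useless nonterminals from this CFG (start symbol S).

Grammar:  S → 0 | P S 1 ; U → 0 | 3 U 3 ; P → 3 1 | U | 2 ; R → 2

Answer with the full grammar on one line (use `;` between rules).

Generating nonterminals: {P, R, S, U}.
Reachable from S after that: {P, S, U}.
Removed useless symbols: {R} and every production mentioning them.

S → 0 | P S 1; U → 0 | 3 U 3; P → 3 1 | U | 2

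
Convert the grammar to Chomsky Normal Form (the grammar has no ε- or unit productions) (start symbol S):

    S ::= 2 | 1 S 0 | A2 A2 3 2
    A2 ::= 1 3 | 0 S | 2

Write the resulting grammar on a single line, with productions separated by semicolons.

Introduce a nonterminal for each terminal appearing in a rule of length ≥ 2: X1 → 1, X2 → 0, X3 → 3, X4 → 2.
Binarize each right-hand side of length ≥ 3 by chaining fresh nonterminals (Y1, Y2, …): affected rules were S → X1 S X2; S → A2 A2 X3 X4.

S ::= 2 | X1 Y1 | A2 Y2; A2 ::= X1 X3 | X2 S | 2; X1 ::= 1; X2 ::= 0; X3 ::= 3; X4 ::= 2; Y1 ::= S X2; Y2 ::= A2 Y3; Y3 ::= X3 X4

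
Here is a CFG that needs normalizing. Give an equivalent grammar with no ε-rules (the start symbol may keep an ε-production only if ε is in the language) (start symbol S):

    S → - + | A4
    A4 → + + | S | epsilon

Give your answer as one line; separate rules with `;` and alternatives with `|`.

Nullable nonterminals: {A4, S}.
ε ∈ L(G) since S is nullable, so keep S → ε.

S → - + | A4 | epsilon; A4 → + + | S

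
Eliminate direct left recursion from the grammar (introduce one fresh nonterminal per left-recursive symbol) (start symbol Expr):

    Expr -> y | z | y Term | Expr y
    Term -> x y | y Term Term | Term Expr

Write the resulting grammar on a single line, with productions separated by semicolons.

Expr -> y Expr1 | z Expr1 | y Term Expr1; Term -> x y Term1 | y Term Term Term1; Expr1 -> y Expr1 | ε; Term1 -> Expr Term1 | ε

Expr, Term are directly left-recursive.
For Expr: α = {y}, β = {y, z, y Term}. Rewrite as Expr → β Expr1 and Expr1 → α Expr1 | ε.
For Term: α = {Expr}, β = {x y, y Term Term}. Rewrite as Term → β Term1 and Term1 → α Term1 | ε.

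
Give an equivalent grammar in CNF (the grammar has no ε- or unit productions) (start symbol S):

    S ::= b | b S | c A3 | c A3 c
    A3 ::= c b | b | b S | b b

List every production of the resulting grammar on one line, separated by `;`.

Introduce a nonterminal for each terminal appearing in a rule of length ≥ 2: X1 → b, X2 → c.
Binarize each right-hand side of length ≥ 3 by chaining fresh nonterminals (Y1, Y2, …): affected rules were S → X2 A3 X2.

S ::= b | X1 S | X2 A3 | X2 Y1; A3 ::= X2 X1 | b | X1 S | X1 X1; X1 ::= b; X2 ::= c; Y1 ::= A3 X2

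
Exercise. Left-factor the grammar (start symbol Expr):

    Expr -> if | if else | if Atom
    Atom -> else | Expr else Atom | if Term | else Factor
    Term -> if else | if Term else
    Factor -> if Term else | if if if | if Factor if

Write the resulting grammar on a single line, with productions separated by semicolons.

Expr has alternatives sharing prefix 'if': factor to Expr → if Expr1 with Expr1 → ε | else | Atom.
Atom has alternatives sharing prefix 'else': factor to Atom → else Atom1 with Atom1 → ε | Factor.
Term has alternatives sharing prefix 'if': factor to Term → if Term1 with Term1 → else | Term else.
Factor has alternatives sharing prefix 'if': factor to Factor → if Factor1 with Factor1 → Term else | if if | Factor if.

Expr -> if Expr1; Atom -> Expr else Atom | if Term | else Atom1; Term -> if Term1; Factor -> if Factor1; Expr1 -> ε | else | Atom; Atom1 -> ε | Factor; Term1 -> else | Term else; Factor1 -> Term else | if if | Factor if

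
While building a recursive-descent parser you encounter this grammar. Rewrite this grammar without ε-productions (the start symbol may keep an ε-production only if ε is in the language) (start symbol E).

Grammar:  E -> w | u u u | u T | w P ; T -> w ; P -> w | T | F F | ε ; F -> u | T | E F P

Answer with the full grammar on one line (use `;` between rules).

E -> w | u u u | u T | w P; T -> w; P -> w | T | F F; F -> u | T | E F P | E F

Nullable nonterminals: {P}.
ε ∉ L(G), so no ε-production is kept.
Expand every rule over subsets of its nullable positions: F → E F P gives E F P | E F.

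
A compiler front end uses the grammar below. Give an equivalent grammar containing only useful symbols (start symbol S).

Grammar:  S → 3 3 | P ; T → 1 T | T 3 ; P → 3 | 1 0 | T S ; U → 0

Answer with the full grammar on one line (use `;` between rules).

Generating nonterminals: {P, S, U}.
Reachable from S after that: {P, S}.
Removed useless symbols: {T, U} and every production mentioning them.

S → 3 3 | P; P → 3 | 1 0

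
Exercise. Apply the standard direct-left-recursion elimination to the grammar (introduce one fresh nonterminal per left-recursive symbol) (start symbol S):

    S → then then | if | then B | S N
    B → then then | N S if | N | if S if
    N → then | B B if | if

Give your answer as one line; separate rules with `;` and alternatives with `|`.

Left recursion appears on S.
For S: α = {N}, β = {then then, if, then B}. Rewrite as S → β S' and S' → α S' | ε.

S → then then S' | if S' | then B S'; B → then then | N S if | N | if S if; N → then | B B if | if; S' → N S' | ε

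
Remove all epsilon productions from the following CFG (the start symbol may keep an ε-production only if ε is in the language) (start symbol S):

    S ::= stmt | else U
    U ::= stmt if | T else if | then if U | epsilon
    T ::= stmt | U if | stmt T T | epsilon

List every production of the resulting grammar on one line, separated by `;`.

Nullable set = {T, U}.
ε ∉ L(G), so no ε-production is kept.
For each production, add variants omitting each subset of nullable occurrences: S → else U gives else U | else. U → T else if gives T else if | else if. U → then if U gives then if U | then if. T → U if gives U if | if.

S ::= stmt | else U | else; U ::= stmt if | T else if | else if | then if U | then if; T ::= stmt | U if | if | stmt T T | stmt T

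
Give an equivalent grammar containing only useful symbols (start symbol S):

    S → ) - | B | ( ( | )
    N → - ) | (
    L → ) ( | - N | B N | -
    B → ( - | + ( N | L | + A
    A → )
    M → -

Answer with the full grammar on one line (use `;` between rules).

Generating nonterminals: {A, B, L, M, N, S}.
Reachable from S after that: {A, B, L, N, S}.
Removed useless symbols: {M} and every production mentioning them.

S → ) - | B | ( ( | ); N → - ) | (; L → ) ( | - N | B N | -; B → ( - | + ( N | L | + A; A → )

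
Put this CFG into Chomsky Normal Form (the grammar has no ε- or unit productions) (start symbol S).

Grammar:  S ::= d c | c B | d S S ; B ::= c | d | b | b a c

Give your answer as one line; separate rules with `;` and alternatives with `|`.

Introduce a nonterminal for each terminal appearing in a rule of length ≥ 2: X1 → d, X2 → c, X3 → b, X4 → a.
Binarize each right-hand side of length ≥ 3 by chaining fresh nonterminals (Y1, Y2, …): affected rules were S → X1 S S; B → X3 X4 X2.

S ::= X1 X2 | X2 B | X1 Y1; B ::= c | d | b | X3 Y2; X1 ::= d; X2 ::= c; X3 ::= b; X4 ::= a; Y1 ::= S S; Y2 ::= X4 X2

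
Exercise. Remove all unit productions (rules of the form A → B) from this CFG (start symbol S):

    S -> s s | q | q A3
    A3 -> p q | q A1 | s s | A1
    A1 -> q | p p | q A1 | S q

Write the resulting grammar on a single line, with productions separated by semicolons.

S -> s s | q | q A3; A3 -> q | p p | q A1 | S q | p q | s s; A1 -> q | p p | q A1 | S q

Unit pairs: A3 ⇒* {A1}.
Replace each nonterminal's rules with the union of the non-unit rules of every nonterminal it unit-derives.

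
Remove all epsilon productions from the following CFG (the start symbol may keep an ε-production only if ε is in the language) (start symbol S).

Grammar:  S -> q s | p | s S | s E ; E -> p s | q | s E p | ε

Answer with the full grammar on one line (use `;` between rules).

S -> q s | p | s S | s E | s; E -> p s | q | s E p | s p

The nullable symbols are {E}.
ε ∉ L(G), so no ε-production is kept.
Expand every rule over subsets of its nullable positions: S → s E gives s E | s. E → s E p gives s E p | s p.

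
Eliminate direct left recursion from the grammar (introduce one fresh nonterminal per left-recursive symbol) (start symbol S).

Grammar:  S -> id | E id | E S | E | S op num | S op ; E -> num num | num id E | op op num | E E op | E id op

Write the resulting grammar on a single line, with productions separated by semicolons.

S, E are directly left-recursive.
For S: α = {op num, op}, β = {id, E id, E S, E}. Rewrite as S → β S' and S' → α S' | ε.
For E: α = {E op, id op}, β = {num num, num id E, op op num}. Rewrite as E → β E' and E' → α E' | ε.

S -> id S' | E id S' | E S S' | E S'; E -> num num E' | num id E E' | op op num E'; S' -> op num S' | op S' | ε; E' -> E op E' | id op E' | ε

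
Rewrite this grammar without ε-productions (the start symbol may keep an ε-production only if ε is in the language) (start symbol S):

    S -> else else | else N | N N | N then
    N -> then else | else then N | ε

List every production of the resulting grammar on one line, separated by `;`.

S -> else else | else N | else | N N | N | N then | then | ε; N -> then else | else then N | else then

The nullable symbols are {N, S}.
ε ∈ L(G) since S is nullable, so keep S → ε.
Expand every rule over subsets of its nullable positions: S → else N gives else N | else. S → N N gives N N | N. S → N then gives N then | then. N → else then N gives else then N | else then.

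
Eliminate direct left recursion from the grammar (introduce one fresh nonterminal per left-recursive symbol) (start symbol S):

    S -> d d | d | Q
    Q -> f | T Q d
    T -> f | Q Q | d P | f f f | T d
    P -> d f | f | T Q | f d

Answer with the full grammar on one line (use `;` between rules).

Left recursion appears on T.
For T: α = {d}, β = {f, Q Q, d P, f f f}. Rewrite as T → β T' and T' → α T' | ε.

S -> d d | d | Q; Q -> f | T Q d; T -> f T' | Q Q T' | d P T' | f f f T'; P -> d f | f | T Q | f d; T' -> d T' | eps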